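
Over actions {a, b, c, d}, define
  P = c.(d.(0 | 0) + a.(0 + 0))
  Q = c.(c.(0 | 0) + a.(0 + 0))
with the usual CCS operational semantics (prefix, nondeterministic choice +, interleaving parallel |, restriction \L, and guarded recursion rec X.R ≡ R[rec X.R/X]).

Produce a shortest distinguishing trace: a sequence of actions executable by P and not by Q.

LTS(P): 4 reachable states
  m0 = c.(d.(0 | 0) + a.(0 + 0)) → ··c··> m1
  m1 = d.(0 | 0) + a.(0 + 0) → ··a··> m2, ··d··> m3
  m2 = 0 + 0 → (no moves)
  m3 = 0 | 0 → (no moves)
LTS(Q): 4 reachable states
  n0 = c.(c.(0 | 0) + a.(0 + 0)) → ··c··> n1
  n1 = c.(0 | 0) + a.(0 + 0) → ··a··> n2, ··c··> n3
  n2 = 0 + 0 → (no moves)
  n3 = 0 | 0 → (no moves)
Executing cd from P (initial set {m0}):
  after c @ step 1: {m1}
  after d @ step 2: {m3}
  ✓ P
Executing cd from Q (initial set {n0}):
  after c @ step 1: {n1}
  after d @ step 2: ∅ (Q stuck)

cd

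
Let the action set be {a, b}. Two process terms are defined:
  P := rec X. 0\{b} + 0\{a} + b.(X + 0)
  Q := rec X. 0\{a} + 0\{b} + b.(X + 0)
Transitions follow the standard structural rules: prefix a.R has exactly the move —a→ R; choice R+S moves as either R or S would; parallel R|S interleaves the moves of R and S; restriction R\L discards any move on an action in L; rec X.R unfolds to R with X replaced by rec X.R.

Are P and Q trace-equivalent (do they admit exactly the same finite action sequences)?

LTS(P): 2 reachable states
  m0 = rec X. 0\{b} + 0\{a} + b.(X + 0) :: =b=> m1
  m1 = (rec X. 0\{b} + 0\{a} + b.(X + 0)) + 0 :: =b=> m1
LTS(Q): 2 reachable states
  n0 = rec X. 0\{a} + 0\{b} + b.(X + 0) :: =b=> n1
  n1 = (rec X. 0\{a} + 0\{b} + b.(X + 0)) + 0 :: =b=> n1
Bisimilarity quotient blocks:
  B0 = {m0, m1, n0, n1}
m0 ∈ B0, n0 ∈ B0 → same block
Bisimilar ⇒ trace-equivalent.

YES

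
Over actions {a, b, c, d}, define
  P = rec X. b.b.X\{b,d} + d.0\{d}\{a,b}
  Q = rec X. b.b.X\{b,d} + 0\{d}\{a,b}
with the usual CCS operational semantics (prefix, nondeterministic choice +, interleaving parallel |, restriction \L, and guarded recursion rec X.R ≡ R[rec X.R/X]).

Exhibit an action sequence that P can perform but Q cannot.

P's transition system — 4 states:
  u0 = rec X. b.b.X\{b,d} + d.0\{d}\{a,b} ⊢ —b→ u1, —d→ u2
  u1 = b.(rec X. b.b.X\{b,d} + d.0\{d}\{a,b})\{b,d} ⊢ —b→ u3
  u2 = 0\{d}\{a,b} ⊢ ·
  u3 = (rec X. b.b.X\{b,d} + d.0\{d}\{a,b})\{b,d} ⊢ ·
Q's transition system — 3 states:
  v0 = rec X. b.b.X\{b,d} + 0\{d}\{a,b} ⊢ —b→ v1
  v1 = b.(rec X. b.b.X\{b,d} + 0\{d}\{a,b})\{b,d} ⊢ —b→ v2
  v2 = (rec X. b.b.X\{b,d} + 0\{d}\{a,b})\{b,d} ⊢ ·
Executing d from P (initial set {u0}):
  step 1 (d): {u2}
  — P admits the full trace.
Executing d from Q (initial set {v0}):
  step 1 (d): ∅ (Q stuck)

d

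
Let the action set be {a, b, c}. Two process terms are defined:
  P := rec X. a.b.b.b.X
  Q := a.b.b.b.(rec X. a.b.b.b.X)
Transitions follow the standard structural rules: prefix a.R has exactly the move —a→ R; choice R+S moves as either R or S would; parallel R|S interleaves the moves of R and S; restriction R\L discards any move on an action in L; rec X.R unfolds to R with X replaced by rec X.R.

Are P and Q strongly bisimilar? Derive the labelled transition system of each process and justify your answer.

P ~ Q

Reachable graph of P (4 states):
  u0 = rec X. a.b.b.b.X | =a=> u1
  u1 = b.b.b.(rec X. a.b.b.b.X) | =b=> u2
  u2 = b.b.(rec X. a.b.b.b.X) | =b=> u3
  u3 = b.(rec X. a.b.b.b.X) | =b=> u0
Reachable graph of Q (5 states):
  v0 = a.b.b.b.(rec X. a.b.b.b.X) | =a=> v1
  v1 = b.b.b.(rec X. a.b.b.b.X) | =b=> v2
  v2 = b.b.(rec X. a.b.b.b.X) | =b=> v3
  v3 = b.(rec X. a.b.b.b.X) | =b=> v4
  v4 = rec X. a.b.b.b.X | =a=> v1
Bisimilarity quotient blocks:
  B0 = {u0, v0, v4}
  B1 = {u1, v1}
  B2 = {u2, v2}
  B3 = {u3, v3}
u0 ∈ B0, v0 ∈ B0 → same block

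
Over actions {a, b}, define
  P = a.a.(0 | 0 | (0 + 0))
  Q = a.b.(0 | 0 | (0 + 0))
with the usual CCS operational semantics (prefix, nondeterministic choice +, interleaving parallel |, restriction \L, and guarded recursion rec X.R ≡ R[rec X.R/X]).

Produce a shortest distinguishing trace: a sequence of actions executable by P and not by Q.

aa

P's transition system — 3 states:
  u0 = a.a.(0 | 0 | (0 + 0)) ⊢ ··a··> u1
  u1 = a.(0 | 0 | (0 + 0)) ⊢ ··a··> u2
  u2 = 0 | 0 | (0 + 0) ⊢ stopped
Q's transition system — 3 states:
  v0 = a.b.(0 | 0 | (0 + 0)) ⊢ ··a··> v1
  v1 = b.(0 | 0 | (0 + 0)) ⊢ ··b··> v2
  v2 = 0 | 0 | (0 + 0) ⊢ stopped
Run σ = ⟨aa⟩ on P: start {u0}
  [1] a ⇒ {u1}
  [2] a ⇒ {u2}
  ✓ P
Run σ = ⟨aa⟩ on Q: start {v0}
  [1] a ⇒ {v1}
  [2] a ⇒ ∅  — Q cannot continue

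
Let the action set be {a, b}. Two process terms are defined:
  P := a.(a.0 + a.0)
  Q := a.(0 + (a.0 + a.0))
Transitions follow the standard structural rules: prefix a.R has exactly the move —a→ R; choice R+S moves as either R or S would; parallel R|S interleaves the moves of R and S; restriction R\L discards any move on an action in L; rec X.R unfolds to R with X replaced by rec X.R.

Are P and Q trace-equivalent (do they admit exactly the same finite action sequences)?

P's transition system — 3 states:
  s0 = a.(a.0 + a.0) | ··a··> s1
  s1 = a.0 + a.0 | ··a··> s2
  s2 = 0 | deadlocked
Q's transition system — 3 states:
  t0 = a.(0 + (a.0 + a.0)) | ··a··> t1
  t1 = 0 + (a.0 + a.0) | ··a··> t2
  t2 = 0 | deadlocked
Bisimilarity quotient blocks:
  B0 = {s0, t0}
  B1 = {s1, t1}
  B2 = {s2, t2}
s0 ∈ B0, t0 ∈ B0 → same block
Bisimilar ⇒ trace-equivalent.

trace-equivalent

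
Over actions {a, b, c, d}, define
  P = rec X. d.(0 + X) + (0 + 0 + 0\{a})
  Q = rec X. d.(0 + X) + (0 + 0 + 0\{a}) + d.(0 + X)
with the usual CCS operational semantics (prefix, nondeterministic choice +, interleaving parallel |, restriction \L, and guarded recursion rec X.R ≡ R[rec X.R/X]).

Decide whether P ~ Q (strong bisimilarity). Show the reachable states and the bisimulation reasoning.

bisimilar

Reachable graph of P (2 states):
  m0 = rec X. d.(0 + X) + (0 + 0 + 0\{a}) ⊢ -d-> m1
  m1 = 0 + (rec X. d.(0 + X) + (0 + 0 + 0\{a})) ⊢ -d-> m1
Reachable graph of Q (2 states):
  n0 = rec X. d.(0 + X) + (0 + 0 + 0\{a}) + d.(0 + X) ⊢ -d-> n1
  n1 = 0 + (rec X. d.(0 + X) + (0 + 0 + 0\{a}) + d.(0 + X)) ⊢ -d-> n1
Coarsest stable partition (strong bisimilarity classes):
  B0 = {m0, m1, n0, n1}
m0 ∈ B0, n0 ∈ B0 → same block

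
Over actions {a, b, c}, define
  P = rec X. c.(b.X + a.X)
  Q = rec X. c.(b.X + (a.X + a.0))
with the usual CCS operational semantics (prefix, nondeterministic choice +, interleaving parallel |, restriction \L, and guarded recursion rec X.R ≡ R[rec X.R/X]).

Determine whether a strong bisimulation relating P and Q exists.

P's transition system — 2 states:
  s0 = rec X. c.(b.X + a.X) :: ··c··> s1
  s1 = b.(rec X. c.(b.X + a.X)) + a.(rec X. c.(b.X + a.X)) :: ··a··> s0, ··b··> s0
Q's transition system — 3 states:
  t0 = rec X. c.(b.X + (a.X + a.0)) :: ··c··> t1
  t1 = b.(rec X. c.(b.X + (a.X + a.0))) + (a.(rec X. c.(b.X + (a.X + a.0))) + a.0) :: ··a··> t0, ··a··> t2, ··b··> t0
  t2 = 0 :: ·
Partition-refinement fixed point:
  B0 = {s0}
  B1 = {s1}
  B2 = {t0}
  B3 = {t1}
  B4 = {t2}
s0 ∈ B0, t0 ∈ B2 → different blocks

NO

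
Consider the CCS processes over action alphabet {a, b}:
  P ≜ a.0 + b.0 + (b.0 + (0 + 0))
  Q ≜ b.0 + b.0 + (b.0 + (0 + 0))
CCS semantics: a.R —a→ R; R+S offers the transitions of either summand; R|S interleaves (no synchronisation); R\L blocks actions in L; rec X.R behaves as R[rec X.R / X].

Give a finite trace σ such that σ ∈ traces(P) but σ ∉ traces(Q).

LTS(P): 2 reachable states
  s0 = a.0 + b.0 + (b.0 + (0 + 0)) → —a→ s1, —b→ s1
  s1 = 0 → (no moves)
LTS(Q): 2 reachable states
  t0 = b.0 + b.0 + (b.0 + (0 + 0)) → —b→ t1
  t1 = 0 → (no moves)
Run σ = ⟨a⟩ on P: start {s0}
  [1] a ⇒ {s1}
  — P admits the full trace.
Run σ = ⟨a⟩ on Q: start {t0}
  [1] a ⇒ ∅  — Q cannot continue

a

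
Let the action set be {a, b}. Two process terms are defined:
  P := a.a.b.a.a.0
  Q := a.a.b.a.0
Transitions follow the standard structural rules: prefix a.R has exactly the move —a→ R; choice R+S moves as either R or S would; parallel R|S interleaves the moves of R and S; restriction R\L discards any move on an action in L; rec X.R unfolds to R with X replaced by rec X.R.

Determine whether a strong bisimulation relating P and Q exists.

NO

P's transition system — 6 states:
  u0 = a.a.b.a.a.0 | =a=> u1
  u1 = a.b.a.a.0 | =a=> u2
  u2 = b.a.a.0 | =b=> u3
  u3 = a.a.0 | =a=> u4
  u4 = a.0 | =a=> u5
  u5 = 0 | ·
Q's transition system — 5 states:
  v0 = a.a.b.a.0 | =a=> v1
  v1 = a.b.a.0 | =a=> v2
  v2 = b.a.0 | =b=> v3
  v3 = a.0 | =a=> v4
  v4 = 0 | ·
Partition-refinement fixed point:
  B0 = {u0}
  B1 = {u1}
  B2 = {u2}
  B3 = {u3}
  B4 = {u4, v3}
  B5 = {u5, v4}
  B6 = {v0}
  B7 = {v1}
  B8 = {v2}
u0 ∈ B0, v0 ∈ B6 → different blocks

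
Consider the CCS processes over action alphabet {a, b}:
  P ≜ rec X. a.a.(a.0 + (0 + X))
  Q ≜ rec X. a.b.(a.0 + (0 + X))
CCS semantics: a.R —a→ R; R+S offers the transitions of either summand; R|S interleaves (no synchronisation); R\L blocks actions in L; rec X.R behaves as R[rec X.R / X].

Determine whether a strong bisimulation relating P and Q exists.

LTS(P): 4 reachable states
  m0 = rec X. a.a.(a.0 + (0 + X)) → —a→ m1
  m1 = a.(a.0 + (0 + (rec X. a.a.(a.0 + (0 + X))))) → —a→ m2
  m2 = a.0 + (0 + (rec X. a.a.(a.0 + (0 + X)))) → —a→ m1, —a→ m3
  m3 = 0 → deadlocked
LTS(Q): 4 reachable states
  n0 = rec X. a.b.(a.0 + (0 + X)) → —a→ n1
  n1 = b.(a.0 + (0 + (rec X. a.b.(a.0 + (0 + X))))) → —b→ n2
  n2 = a.0 + (0 + (rec X. a.b.(a.0 + (0 + X)))) → —a→ n1, —a→ n3
  n3 = 0 → deadlocked
Coarsest stable partition (strong bisimilarity classes):
  B0 = {m0}
  B1 = {m1}
  B2 = {m2}
  B3 = {m3, n3}
  B4 = {n0}
  B5 = {n1}
  B6 = {n2}
m0 ∈ B0, n0 ∈ B4 → different blocks

P ≁ Q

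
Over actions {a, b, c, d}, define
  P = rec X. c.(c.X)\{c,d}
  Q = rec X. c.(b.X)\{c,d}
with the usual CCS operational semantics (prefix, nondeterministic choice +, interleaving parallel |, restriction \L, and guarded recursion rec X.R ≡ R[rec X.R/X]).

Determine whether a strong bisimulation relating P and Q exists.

NO

Reachable graph of P (2 states):
  m0 = rec X. c.(c.X)\{c,d} has moves -c-> m1
  m1 = (c.(rec X. c.(c.X)\{c,d}))\{c,d} has moves ∅
Reachable graph of Q (3 states):
  n0 = rec X. c.(b.X)\{c,d} has moves -c-> n1
  n1 = (b.(rec X. c.(b.X)\{c,d}))\{c,d} has moves -b-> n2
  n2 = (rec X. c.(b.X)\{c,d})\{c,d} has moves ∅
Coarsest stable partition (strong bisimilarity classes):
  B0 = {m0}
  B1 = {m1, n2}
  B2 = {n0}
  B3 = {n1}
m0 ∈ B0, n0 ∈ B2 → different blocks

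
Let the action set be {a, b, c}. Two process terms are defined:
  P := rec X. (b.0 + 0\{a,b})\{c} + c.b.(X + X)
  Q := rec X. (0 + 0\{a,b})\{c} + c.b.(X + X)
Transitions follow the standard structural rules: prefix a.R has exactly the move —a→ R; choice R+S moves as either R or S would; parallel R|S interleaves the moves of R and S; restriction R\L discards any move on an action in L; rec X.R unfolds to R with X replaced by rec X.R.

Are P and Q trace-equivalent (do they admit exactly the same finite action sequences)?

P's transition system — 4 states:
  s0 = rec X. (b.0 + 0\{a,b})\{c} + c.b.(X + X) ⊢ --b--▸ s1, --c--▸ s2
  s1 = 0\{c} ⊢ (no moves)
  s2 = b.((rec X. (b.0 + 0\{a,b})\{c} + c.b.(X + X)) + (rec X. (b.0 + 0\{a,b})\{c} + c.b.(X + X))) ⊢ --b--▸ s3
  s3 = (rec X. (b.0 + 0\{a,b})\{c} + c.b.(X + X)) + (rec X. (b.0 + 0\{a,b})\{c} + c.b.(X + X)) ⊢ --b--▸ s1, --c--▸ s2
Q's transition system — 3 states:
  t0 = rec X. (0 + 0\{a,b})\{c} + c.b.(X + X) ⊢ --c--▸ t1
  t1 = b.((rec X. (0 + 0\{a,b})\{c} + c.b.(X + X)) + (rec X. (0 + 0\{a,b})\{c} + c.b.(X + X))) ⊢ --b--▸ t2
  t2 = (rec X. (0 + 0\{a,b})\{c} + c.b.(X + X)) + (rec X. (0 + 0\{a,b})\{c} + c.b.(X + X)) ⊢ --c--▸ t1
Trace ⟨b⟩ through P, begin at {s0}:
  after b @ step 1: {s1}
  ✓ P
Trace ⟨b⟩ through Q, begin at {t0}:
  after b @ step 1: no successor for Q

trace-distinct — witness ⟨b⟩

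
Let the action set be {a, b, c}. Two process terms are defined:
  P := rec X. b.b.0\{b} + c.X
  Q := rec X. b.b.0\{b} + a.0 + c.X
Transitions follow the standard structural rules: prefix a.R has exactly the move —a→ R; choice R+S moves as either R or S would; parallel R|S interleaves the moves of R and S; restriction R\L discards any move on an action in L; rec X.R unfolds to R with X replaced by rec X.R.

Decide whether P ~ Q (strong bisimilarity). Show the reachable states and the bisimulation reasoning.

not bisimilar

P's transition system — 3 states:
  s0 = rec X. b.b.0\{b} + c.X → =b=> s1, =c=> s0
  s1 = b.0\{b} → =b=> s2
  s2 = 0\{b} → ∅
Q's transition system — 4 states:
  t0 = rec X. b.b.0\{b} + a.0 + c.X → =a=> t1, =b=> t2, =c=> t0
  t1 = 0 → ∅
  t2 = b.0\{b} → =b=> t3
  t3 = 0\{b} → ∅
Coarsest stable partition (strong bisimilarity classes):
  B0 = {s0}
  B1 = {s1, t2}
  B2 = {s2, t1, t3}
  B3 = {t0}
s0 ∈ B0, t0 ∈ B3 → different blocks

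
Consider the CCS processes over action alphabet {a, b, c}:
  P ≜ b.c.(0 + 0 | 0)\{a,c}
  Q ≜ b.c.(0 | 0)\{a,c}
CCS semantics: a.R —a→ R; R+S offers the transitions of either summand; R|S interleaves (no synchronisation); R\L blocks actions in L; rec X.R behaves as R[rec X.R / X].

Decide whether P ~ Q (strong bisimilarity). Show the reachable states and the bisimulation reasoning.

bisimilar

LTS(P): 3 reachable states
  s0 = b.c.(0 + 0 | 0)\{a,c} → —b→ s1
  s1 = c.(0 + 0 | 0)\{a,c} → —c→ s2
  s2 = (0 + 0 | 0)\{a,c} → ·
LTS(Q): 3 reachable states
  t0 = b.c.(0 | 0)\{a,c} → —b→ t1
  t1 = c.(0 | 0)\{a,c} → —c→ t2
  t2 = (0 | 0)\{a,c} → ·
Partition-refinement fixed point:
  B0 = {s0, t0}
  B1 = {s1, t1}
  B2 = {s2, t2}
s0 ∈ B0, t0 ∈ B0 → same block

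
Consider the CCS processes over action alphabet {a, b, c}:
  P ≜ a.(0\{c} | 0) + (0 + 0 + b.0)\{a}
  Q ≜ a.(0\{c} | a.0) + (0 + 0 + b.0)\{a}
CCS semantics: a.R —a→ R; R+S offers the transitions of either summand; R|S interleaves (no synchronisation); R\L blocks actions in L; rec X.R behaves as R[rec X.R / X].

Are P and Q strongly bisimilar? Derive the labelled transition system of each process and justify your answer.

not bisimilar

P's transition system — 3 states:
  u0 = a.(0\{c} | 0) + (0 + 0 + b.0)\{a} ⊢ —a→ u1, —b→ u2
  u1 = 0\{c} | 0 ⊢ stopped
  u2 = 0\{a} ⊢ stopped
Q's transition system — 4 states:
  v0 = a.(0\{c} | a.0) + (0 + 0 + b.0)\{a} ⊢ —a→ v1, —b→ v2
  v1 = 0\{c} | a.0 ⊢ —a→ v3
  v2 = 0\{a} ⊢ stopped
  v3 = 0\{c} | 0 ⊢ stopped
Partition-refinement fixed point:
  B0 = {u0}
  B1 = {u1, u2, v2, v3}
  B2 = {v0}
  B3 = {v1}
u0 ∈ B0, v0 ∈ B2 → different blocks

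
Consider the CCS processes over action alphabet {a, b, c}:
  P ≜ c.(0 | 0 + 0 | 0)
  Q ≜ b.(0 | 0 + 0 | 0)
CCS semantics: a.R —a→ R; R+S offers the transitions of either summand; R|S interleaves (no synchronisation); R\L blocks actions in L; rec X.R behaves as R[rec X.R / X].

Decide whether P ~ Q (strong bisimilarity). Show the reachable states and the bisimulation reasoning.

Reachable graph of P (2 states):
  m0 = c.(0 | 0 + 0 | 0) ⊢ =c=> m1
  m1 = 0 | 0 + 0 | 0 ⊢ (no moves)
Reachable graph of Q (2 states):
  n0 = b.(0 | 0 + 0 | 0) ⊢ =b=> n1
  n1 = 0 | 0 + 0 | 0 ⊢ (no moves)
Partition-refinement fixed point:
  B0 = {m0}
  B1 = {m1, n1}
  B2 = {n0}
m0 ∈ B0, n0 ∈ B2 → different blocks

NO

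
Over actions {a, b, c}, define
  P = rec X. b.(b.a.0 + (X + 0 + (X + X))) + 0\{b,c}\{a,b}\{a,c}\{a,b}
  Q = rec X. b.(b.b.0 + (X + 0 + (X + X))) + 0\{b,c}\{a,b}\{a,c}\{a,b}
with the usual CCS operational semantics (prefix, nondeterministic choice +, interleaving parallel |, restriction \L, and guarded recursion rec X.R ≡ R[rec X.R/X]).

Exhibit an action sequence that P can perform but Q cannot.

LTS(P): 4 reachable states
  p0 = rec X. b.(b.a.0 + (X + 0 + (X + X))) + 0\{b,c}\{a,b}\{a,c}\{a,b} :: ··b··> p1
  p1 = b.a.0 + ((rec X. b.(b.a.0 + (X + 0 + (X + X))) + 0\{b,c}\{a,b}\{a,c}\{a,b}) + 0 + ((rec X. b.(b.a.0 + (X + 0 + (X + X))) + 0\{b,c}\{a,b}\{a,c}\{a,b}) + (rec X. b.(b.a.0 + (X + 0 + (X + X))) + 0\{b,c}\{a,b}\{a,c}\{a,b}))) :: ··b··> p1, ··b··> p2
  p2 = a.0 :: ··a··> p3
  p3 = 0 :: (no moves)
LTS(Q): 4 reachable states
  q0 = rec X. b.(b.b.0 + (X + 0 + (X + X))) + 0\{b,c}\{a,b}\{a,c}\{a,b} :: ··b··> q1
  q1 = b.b.0 + ((rec X. b.(b.b.0 + (X + 0 + (X + X))) + 0\{b,c}\{a,b}\{a,c}\{a,b}) + 0 + ((rec X. b.(b.b.0 + (X + 0 + (X + X))) + 0\{b,c}\{a,b}\{a,c}\{a,b}) + (rec X. b.(b.b.0 + (X + 0 + (X + X))) + 0\{b,c}\{a,b}\{a,c}\{a,b}))) :: ··b··> q1, ··b··> q2
  q2 = b.0 :: ··b··> q3
  q3 = 0 :: (no moves)
Trace ⟨bba⟩ through P, begin at {p0}:
  [1] b ⇒ {p1}
  [2] b ⇒ {p1, p2}
  [3] a ⇒ {p3}
  ✓ P
Trace ⟨bba⟩ through Q, begin at {q0}:
  [1] b ⇒ {q1}
  [2] b ⇒ {q1, q2}
  [3] a ⇒ ∅ (Q stuck)

bba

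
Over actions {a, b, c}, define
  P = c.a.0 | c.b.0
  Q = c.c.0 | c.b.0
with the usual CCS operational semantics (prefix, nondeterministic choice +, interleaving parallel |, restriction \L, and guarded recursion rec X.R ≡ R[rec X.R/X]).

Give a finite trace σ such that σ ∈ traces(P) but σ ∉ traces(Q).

ca

Reachable graph of P (9 states):
  p0 = c.a.0 | c.b.0 | --c--▸ p1, --c--▸ p2
  p1 = a.0 | c.b.0 | --a--▸ p3, --c--▸ p4
  p2 = c.a.0 | b.0 | --b--▸ p5, --c--▸ p4
  p3 = 0 | c.b.0 | --c--▸ p6
  p4 = a.0 | b.0 | --a--▸ p6, --b--▸ p7
  p5 = c.a.0 | 0 | --c--▸ p7
  p6 = 0 | b.0 | --b--▸ p8
  p7 = a.0 | 0 | --a--▸ p8
  p8 = 0 | 0 | (no moves)
Reachable graph of Q (9 states):
  q0 = c.c.0 | c.b.0 | --c--▸ q1, --c--▸ q2
  q1 = c.0 | c.b.0 | --c--▸ q3, --c--▸ q4
  q2 = c.c.0 | b.0 | --b--▸ q5, --c--▸ q4
  q3 = 0 | c.b.0 | --c--▸ q6
  q4 = c.0 | b.0 | --b--▸ q7, --c--▸ q6
  q5 = c.c.0 | 0 | --c--▸ q7
  q6 = 0 | b.0 | --b--▸ q8
  q7 = c.0 | 0 | --c--▸ q8
  q8 = 0 | 0 | (no moves)
Trace ⟨ca⟩ through P, begin at {p0}:
  after c @ step 1: {p1, p2}
  after a @ step 2: {p3}
  — P admits the full trace.
Trace ⟨ca⟩ through Q, begin at {q0}:
  after c @ step 1: {q1, q2}
  after a @ step 2: no successor for Q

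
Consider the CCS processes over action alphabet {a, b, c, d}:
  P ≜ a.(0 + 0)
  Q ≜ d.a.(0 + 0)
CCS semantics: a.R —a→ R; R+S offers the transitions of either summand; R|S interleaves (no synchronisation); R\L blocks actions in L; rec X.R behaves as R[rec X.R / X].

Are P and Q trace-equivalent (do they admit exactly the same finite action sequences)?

LTS(P): 2 reachable states
  s0 = a.(0 + 0) | ··a··> s1
  s1 = 0 + 0 | deadlocked
LTS(Q): 3 reachable states
  t0 = d.a.(0 + 0) | ··d··> t1
  t1 = a.(0 + 0) | ··a··> t2
  t2 = 0 + 0 | deadlocked
Executing a from P (initial set {s0}):
  step 1 (a): {s1}
  — P admits the full trace.
Executing a from Q (initial set {t0}):
  step 1 (a): no successor for Q

trace-distinct — witness ⟨a⟩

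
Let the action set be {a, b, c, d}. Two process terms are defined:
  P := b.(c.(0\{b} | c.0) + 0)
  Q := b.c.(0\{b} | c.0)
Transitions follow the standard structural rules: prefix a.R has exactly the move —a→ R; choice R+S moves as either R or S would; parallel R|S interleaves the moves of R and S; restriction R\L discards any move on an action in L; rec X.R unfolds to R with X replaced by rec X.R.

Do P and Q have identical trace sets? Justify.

LTS(P): 4 reachable states
  m0 = b.(c.(0\{b} | c.0) + 0) → —b→ m1
  m1 = c.(0\{b} | c.0) + 0 → —c→ m2
  m2 = 0\{b} | c.0 → —c→ m3
  m3 = 0\{b} | 0 → (no moves)
LTS(Q): 4 reachable states
  n0 = b.c.(0\{b} | c.0) → —b→ n1
  n1 = c.(0\{b} | c.0) → —c→ n2
  n2 = 0\{b} | c.0 → —c→ n3
  n3 = 0\{b} | 0 → (no moves)
Bisimilarity quotient blocks:
  B0 = {m0, n0}
  B1 = {m1, n1}
  B2 = {m2, n2}
  B3 = {m3, n3}
m0 ∈ B0, n0 ∈ B0 → same block
Bisimilar ⇒ trace-equivalent.

traces(P) = traces(Q)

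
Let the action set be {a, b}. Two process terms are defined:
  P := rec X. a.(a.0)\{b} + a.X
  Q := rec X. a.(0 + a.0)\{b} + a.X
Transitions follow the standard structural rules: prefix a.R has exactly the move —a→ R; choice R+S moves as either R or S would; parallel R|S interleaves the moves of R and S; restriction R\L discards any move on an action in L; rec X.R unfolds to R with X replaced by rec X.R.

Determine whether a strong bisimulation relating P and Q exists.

YES

Reachable graph of P (3 states):
  u0 = rec X. a.(a.0)\{b} + a.X → -a-> u0, -a-> u1
  u1 = (a.0)\{b} → -a-> u2
  u2 = 0\{b} → ∅
Reachable graph of Q (3 states):
  v0 = rec X. a.(0 + a.0)\{b} + a.X → -a-> v0, -a-> v1
  v1 = (0 + a.0)\{b} → -a-> v2
  v2 = 0\{b} → ∅
Bisimilarity quotient blocks:
  B0 = {u0, v0}
  B1 = {u1, v1}
  B2 = {u2, v2}
u0 ∈ B0, v0 ∈ B0 → same block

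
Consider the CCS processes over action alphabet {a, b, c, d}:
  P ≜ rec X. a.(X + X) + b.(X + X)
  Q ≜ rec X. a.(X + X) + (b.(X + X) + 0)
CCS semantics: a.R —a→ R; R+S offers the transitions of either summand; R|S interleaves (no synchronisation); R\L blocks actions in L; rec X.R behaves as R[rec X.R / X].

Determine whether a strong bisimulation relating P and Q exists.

bisimilar

P's transition system — 2 states:
  s0 = rec X. a.(X + X) + b.(X + X) → -a-> s1, -b-> s1
  s1 = (rec X. a.(X + X) + b.(X + X)) + (rec X. a.(X + X) + b.(X + X)) → -a-> s1, -b-> s1
Q's transition system — 2 states:
  t0 = rec X. a.(X + X) + (b.(X + X) + 0) → -a-> t1, -b-> t1
  t1 = (rec X. a.(X + X) + (b.(X + X) + 0)) + (rec X. a.(X + X) + (b.(X + X) + 0)) → -a-> t1, -b-> t1
Coarsest stable partition (strong bisimilarity classes):
  B0 = {s0, s1, t0, t1}
s0 ∈ B0, t0 ∈ B0 → same block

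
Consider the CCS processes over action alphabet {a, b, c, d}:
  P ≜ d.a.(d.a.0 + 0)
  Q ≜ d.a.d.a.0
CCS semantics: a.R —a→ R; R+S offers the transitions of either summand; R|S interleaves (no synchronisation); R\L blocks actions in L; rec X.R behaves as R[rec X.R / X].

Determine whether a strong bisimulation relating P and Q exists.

YES

Reachable graph of P (5 states):
  s0 = d.a.(d.a.0 + 0) | --d--▸ s1
  s1 = a.(d.a.0 + 0) | --a--▸ s2
  s2 = d.a.0 + 0 | --d--▸ s3
  s3 = a.0 | --a--▸ s4
  s4 = 0 | ·
Reachable graph of Q (5 states):
  t0 = d.a.d.a.0 | --d--▸ t1
  t1 = a.d.a.0 | --a--▸ t2
  t2 = d.a.0 | --d--▸ t3
  t3 = a.0 | --a--▸ t4
  t4 = 0 | ·
Coarsest stable partition (strong bisimilarity classes):
  B0 = {s0, t0}
  B1 = {s1, t1}
  B2 = {s2, t2}
  B3 = {s3, t3}
  B4 = {s4, t4}
s0 ∈ B0, t0 ∈ B0 → same block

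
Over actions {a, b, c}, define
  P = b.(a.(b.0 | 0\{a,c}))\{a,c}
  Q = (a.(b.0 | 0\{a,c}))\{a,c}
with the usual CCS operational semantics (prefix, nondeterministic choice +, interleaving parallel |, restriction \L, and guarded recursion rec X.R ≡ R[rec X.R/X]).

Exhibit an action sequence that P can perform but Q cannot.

P's transition system — 2 states:
  u0 = b.(a.(b.0 | 0\{a,c}))\{a,c} :: --b--▸ u1
  u1 = (a.(b.0 | 0\{a,c}))\{a,c} :: (no moves)
Q's transition system — 1 states:
  v0 = (a.(b.0 | 0\{a,c}))\{a,c} :: (no moves)
Run σ = ⟨b⟩ on P: start {u0}
  step 1 (b): {u1}
  P completes σ.
Run σ = ⟨b⟩ on Q: start {v0}
  step 1 (b): ∅ (Q stuck)

b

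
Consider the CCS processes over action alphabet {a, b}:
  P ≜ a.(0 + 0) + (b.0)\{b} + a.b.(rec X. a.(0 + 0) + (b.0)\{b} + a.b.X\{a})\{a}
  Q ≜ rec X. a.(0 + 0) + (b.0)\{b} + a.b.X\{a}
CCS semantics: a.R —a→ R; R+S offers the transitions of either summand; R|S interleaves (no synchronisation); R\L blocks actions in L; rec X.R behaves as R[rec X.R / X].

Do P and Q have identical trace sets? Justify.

Reachable graph of P (4 states):
  s0 = a.(0 + 0) + (b.0)\{b} + a.b.(rec X. a.(0 + 0) + (b.0)\{b} + a.b.X\{a})\{a} | -a-> s1, -a-> s2
  s1 = 0 + 0 | ·
  s2 = b.(rec X. a.(0 + 0) + (b.0)\{b} + a.b.X\{a})\{a} | -b-> s3
  s3 = (rec X. a.(0 + 0) + (b.0)\{b} + a.b.X\{a})\{a} | ·
Reachable graph of Q (4 states):
  t0 = rec X. a.(0 + 0) + (b.0)\{b} + a.b.X\{a} | -a-> t1, -a-> t2
  t1 = 0 + 0 | ·
  t2 = b.(rec X. a.(0 + 0) + (b.0)\{b} + a.b.X\{a})\{a} | -b-> t3
  t3 = (rec X. a.(0 + 0) + (b.0)\{b} + a.b.X\{a})\{a} | ·
Bisimilarity quotient blocks:
  B0 = {s0, t0}
  B1 = {s1, s3, t1, t3}
  B2 = {s2, t2}
s0 ∈ B0, t0 ∈ B0 → same block
Bisimilar ⇒ trace-equivalent.

trace-equivalent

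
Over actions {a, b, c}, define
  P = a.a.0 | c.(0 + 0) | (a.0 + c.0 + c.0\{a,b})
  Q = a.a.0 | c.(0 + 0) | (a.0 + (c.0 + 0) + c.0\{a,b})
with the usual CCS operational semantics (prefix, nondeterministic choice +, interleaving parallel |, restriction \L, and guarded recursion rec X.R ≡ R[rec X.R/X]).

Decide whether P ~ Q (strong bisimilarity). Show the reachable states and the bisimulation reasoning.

YES

LTS(P): 18 reachable states
  s0 = a.a.0 | c.(0 + 0) | (a.0 + c.0 + c.0\{a,b}) :: --a--▸ s1, --a--▸ s2, --c--▸ s2, --c--▸ s3, --c--▸ s4
  s1 = a.0 | c.(0 + 0) | (a.0 + c.0 + c.0\{a,b}) :: --a--▸ s5, --a--▸ s6, --c--▸ s6, --c--▸ s7, --c--▸ s8
  s2 = a.a.0 | c.(0 + 0) | 0 :: --a--▸ s6, --c--▸ s9
  s3 = a.a.0 | (0 + 0) | (a.0 + c.0 + c.0\{a,b}) :: --a--▸ s7, --a--▸ s9, --c--▸ s10, --c--▸ s9
  s4 = a.a.0 | c.(0 + 0) | 0\{a,b} :: --a--▸ s8, --c--▸ s10
  s5 = 0 | c.(0 + 0) | (a.0 + c.0 + c.0\{a,b}) :: --a--▸ s11, --c--▸ s11, --c--▸ s12, --c--▸ s13
  s6 = a.0 | c.(0 + 0) | 0 :: --a--▸ s11, --c--▸ s14
  s7 = a.0 | (0 + 0) | (a.0 + c.0 + c.0\{a,b}) :: --a--▸ s12, --a--▸ s14, --c--▸ s14, --c--▸ s15
  s8 = a.0 | c.(0 + 0) | 0\{a,b} :: --a--▸ s13, --c--▸ s15
  s9 = a.a.0 | (0 + 0) | 0 :: --a--▸ s14
  s10 = a.a.0 | (0 + 0) | 0\{a,b} :: --a--▸ s15
  s11 = 0 | c.(0 + 0) | 0 :: --c--▸ s16
  s12 = 0 | (0 + 0) | (a.0 + c.0 + c.0\{a,b}) :: --a--▸ s16, --c--▸ s16, --c--▸ s17
  s13 = 0 | c.(0 + 0) | 0\{a,b} :: --c--▸ s17
  s14 = a.0 | (0 + 0) | 0 :: --a--▸ s16
  s15 = a.0 | (0 + 0) | 0\{a,b} :: --a--▸ s17
  s16 = 0 | (0 + 0) | 0 :: ∅
  s17 = 0 | (0 + 0) | 0\{a,b} :: ∅
LTS(Q): 18 reachable states
  t0 = a.a.0 | c.(0 + 0) | (a.0 + (c.0 + 0) + c.0\{a,b}) :: --a--▸ t1, --a--▸ t2, --c--▸ t2, --c--▸ t3, --c--▸ t4
  t1 = a.0 | c.(0 + 0) | (a.0 + (c.0 + 0) + c.0\{a,b}) :: --a--▸ t5, --a--▸ t6, --c--▸ t6, --c--▸ t7, --c--▸ t8
  t2 = a.a.0 | c.(0 + 0) | 0 :: --a--▸ t6, --c--▸ t9
  t3 = a.a.0 | (0 + 0) | (a.0 + (c.0 + 0) + c.0\{a,b}) :: --a--▸ t7, --a--▸ t9, --c--▸ t10, --c--▸ t9
  t4 = a.a.0 | c.(0 + 0) | 0\{a,b} :: --a--▸ t8, --c--▸ t10
  t5 = 0 | c.(0 + 0) | (a.0 + (c.0 + 0) + c.0\{a,b}) :: --a--▸ t11, --c--▸ t11, --c--▸ t12, --c--▸ t13
  t6 = a.0 | c.(0 + 0) | 0 :: --a--▸ t11, --c--▸ t14
  t7 = a.0 | (0 + 0) | (a.0 + (c.0 + 0) + c.0\{a,b}) :: --a--▸ t12, --a--▸ t14, --c--▸ t14, --c--▸ t15
  t8 = a.0 | c.(0 + 0) | 0\{a,b} :: --a--▸ t13, --c--▸ t15
  t9 = a.a.0 | (0 + 0) | 0 :: --a--▸ t14
  t10 = a.a.0 | (0 + 0) | 0\{a,b} :: --a--▸ t15
  t11 = 0 | c.(0 + 0) | 0 :: --c--▸ t16
  t12 = 0 | (0 + 0) | (a.0 + (c.0 + 0) + c.0\{a,b}) :: --a--▸ t16, --c--▸ t16, --c--▸ t17
  t13 = 0 | c.(0 + 0) | 0\{a,b} :: --c--▸ t17
  t14 = a.0 | (0 + 0) | 0 :: --a--▸ t16
  t15 = a.0 | (0 + 0) | 0\{a,b} :: --a--▸ t17
  t16 = 0 | (0 + 0) | 0 :: ∅
  t17 = 0 | (0 + 0) | 0\{a,b} :: ∅
Partition-refinement fixed point:
  B0 = {s0, t0}
  B1 = {s2, s4, t2, t4}
  B2 = {s6, s8, t6, t8}
  B3 = {s14, s15, t14, t15}
  B4 = {s16, s17, t16, t17}
  B5 = {s11, s13, t11, t13}
  B6 = {s10, s9, t10, t9}
  B7 = {s1, t1}
  B8 = {s5, t5}
  B9 = {s12, t12}
  B10 = {s7, t7}
  B11 = {s3, t3}
s0 ∈ B0, t0 ∈ B0 → same block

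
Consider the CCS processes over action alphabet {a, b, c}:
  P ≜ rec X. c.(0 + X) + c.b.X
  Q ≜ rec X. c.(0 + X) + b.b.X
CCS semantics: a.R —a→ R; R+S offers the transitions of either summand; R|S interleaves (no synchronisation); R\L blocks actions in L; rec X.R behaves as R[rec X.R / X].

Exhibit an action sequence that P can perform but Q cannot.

LTS(P): 3 reachable states
  s0 = rec X. c.(0 + X) + c.b.X has moves —c→ s1, —c→ s2
  s1 = 0 + (rec X. c.(0 + X) + c.b.X) has moves —c→ s1, —c→ s2
  s2 = b.(rec X. c.(0 + X) + c.b.X) has moves —b→ s0
LTS(Q): 3 reachable states
  t0 = rec X. c.(0 + X) + b.b.X has moves —b→ t1, —c→ t2
  t1 = b.(rec X. c.(0 + X) + b.b.X) has moves —b→ t0
  t2 = 0 + (rec X. c.(0 + X) + b.b.X) has moves —b→ t1, —c→ t2
Trace ⟨cbc⟩ through P, begin at {s0}:
  [1] c ⇒ {s1, s2}
  [2] b ⇒ {s0}
  [3] c ⇒ {s1, s2}
  P completes σ.
Trace ⟨cbc⟩ through Q, begin at {t0}:
  [1] c ⇒ {t2}
  [2] b ⇒ {t1}
  [3] c ⇒ ∅ (Q stuck)

cbc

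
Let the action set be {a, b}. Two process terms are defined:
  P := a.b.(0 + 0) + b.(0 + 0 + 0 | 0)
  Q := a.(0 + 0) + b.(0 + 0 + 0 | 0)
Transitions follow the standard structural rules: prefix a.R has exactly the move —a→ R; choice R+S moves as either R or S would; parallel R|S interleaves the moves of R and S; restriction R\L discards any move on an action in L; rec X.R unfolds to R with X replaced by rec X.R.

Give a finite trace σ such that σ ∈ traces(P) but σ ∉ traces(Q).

LTS(P): 4 reachable states
  u0 = a.b.(0 + 0) + b.(0 + 0 + 0 | 0) | =a=> u1, =b=> u2
  u1 = b.(0 + 0) | =b=> u3
  u2 = 0 + 0 + 0 | 0 | deadlocked
  u3 = 0 + 0 | deadlocked
LTS(Q): 3 reachable states
  v0 = a.(0 + 0) + b.(0 + 0 + 0 | 0) | =a=> v1, =b=> v2
  v1 = 0 + 0 | deadlocked
  v2 = 0 + 0 + 0 | 0 | deadlocked
Executing ab from P (initial set {u0}):
  after a @ step 1: {u1}
  after b @ step 2: {u3}
  — P admits the full trace.
Executing ab from Q (initial set {v0}):
  after a @ step 1: {v1}
  after b @ step 2: ∅ (Q stuck)

ab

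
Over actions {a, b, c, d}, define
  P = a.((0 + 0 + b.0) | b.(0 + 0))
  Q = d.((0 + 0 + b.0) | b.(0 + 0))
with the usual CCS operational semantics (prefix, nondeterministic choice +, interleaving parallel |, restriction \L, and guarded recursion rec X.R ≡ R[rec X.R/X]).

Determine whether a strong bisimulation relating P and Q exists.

NO

LTS(P): 5 reachable states
  m0 = a.((0 + 0 + b.0) | b.(0 + 0)) ⊢ -a-> m1
  m1 = (0 + 0 + b.0) | b.(0 + 0) ⊢ -b-> m2, -b-> m3
  m2 = (0 + 0 + b.0) | (0 + 0) ⊢ -b-> m4
  m3 = 0 | b.(0 + 0) ⊢ -b-> m4
  m4 = 0 | (0 + 0) ⊢ deadlocked
LTS(Q): 5 reachable states
  n0 = d.((0 + 0 + b.0) | b.(0 + 0)) ⊢ -d-> n1
  n1 = (0 + 0 + b.0) | b.(0 + 0) ⊢ -b-> n2, -b-> n3
  n2 = (0 + 0 + b.0) | (0 + 0) ⊢ -b-> n4
  n3 = 0 | b.(0 + 0) ⊢ -b-> n4
  n4 = 0 | (0 + 0) ⊢ deadlocked
Coarsest stable partition (strong bisimilarity classes):
  B0 = {m0}
  B1 = {m1, n1}
  B2 = {m2, m3, n2, n3}
  B3 = {m4, n4}
  B4 = {n0}
m0 ∈ B0, n0 ∈ B4 → different blocks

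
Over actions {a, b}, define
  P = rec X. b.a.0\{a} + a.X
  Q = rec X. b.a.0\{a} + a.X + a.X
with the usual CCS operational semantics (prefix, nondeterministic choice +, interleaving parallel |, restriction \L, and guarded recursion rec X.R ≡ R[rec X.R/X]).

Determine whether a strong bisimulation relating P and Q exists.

YES

LTS(P): 3 reachable states
  u0 = rec X. b.a.0\{a} + a.X → ··a··> u0, ··b··> u1
  u1 = a.0\{a} → ··a··> u2
  u2 = 0\{a} → stopped
LTS(Q): 3 reachable states
  v0 = rec X. b.a.0\{a} + a.X + a.X → ··a··> v0, ··b··> v1
  v1 = a.0\{a} → ··a··> v2
  v2 = 0\{a} → stopped
Coarsest stable partition (strong bisimilarity classes):
  B0 = {u0, v0}
  B1 = {u1, v1}
  B2 = {u2, v2}
u0 ∈ B0, v0 ∈ B0 → same block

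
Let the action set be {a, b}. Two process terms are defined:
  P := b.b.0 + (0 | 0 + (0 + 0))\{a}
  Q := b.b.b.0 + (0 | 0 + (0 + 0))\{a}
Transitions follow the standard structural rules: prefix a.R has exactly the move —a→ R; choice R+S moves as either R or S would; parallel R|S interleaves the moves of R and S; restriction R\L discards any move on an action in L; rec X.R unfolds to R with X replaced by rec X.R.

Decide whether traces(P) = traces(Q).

P's transition system — 3 states:
  u0 = b.b.0 + (0 | 0 + (0 + 0))\{a} :: —b→ u1
  u1 = b.0 :: —b→ u2
  u2 = 0 :: stopped
Q's transition system — 4 states:
  v0 = b.b.b.0 + (0 | 0 + (0 + 0))\{a} :: —b→ v1
  v1 = b.b.0 :: —b→ v2
  v2 = b.0 :: —b→ v3
  v3 = 0 :: stopped
Run σ = ⟨bbb⟩ on Q: start {v0}
  [1] b ⇒ {v1}
  [2] b ⇒ {v2}
  [3] b ⇒ {v3}
  — Q admits the full trace.
Run σ = ⟨bbb⟩ on P: start {u0}
  [1] b ⇒ {u1}
  [2] b ⇒ {u2}
  [3] b ⇒ no successor for P

trace-distinct — witness ⟨bbb⟩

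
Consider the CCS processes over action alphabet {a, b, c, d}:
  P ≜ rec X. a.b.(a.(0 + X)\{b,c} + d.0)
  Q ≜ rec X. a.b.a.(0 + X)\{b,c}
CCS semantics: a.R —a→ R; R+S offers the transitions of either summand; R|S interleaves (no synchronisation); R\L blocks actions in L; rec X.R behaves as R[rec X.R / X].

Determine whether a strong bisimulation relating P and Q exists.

not bisimilar

P's transition system — 6 states:
  m0 = rec X. a.b.(a.(0 + X)\{b,c} + d.0) ⊢ -a-> m1
  m1 = b.(a.(0 + (rec X. a.b.(a.(0 + X)\{b,c} + d.0)))\{b,c} + d.0) ⊢ -b-> m2
  m2 = a.(0 + (rec X. a.b.(a.(0 + X)\{b,c} + d.0)))\{b,c} + d.0 ⊢ -a-> m3, -d-> m4
  m3 = (0 + (rec X. a.b.(a.(0 + X)\{b,c} + d.0)))\{b,c} ⊢ -a-> m5
  m4 = 0 ⊢ stopped
  m5 = (b.(a.(0 + (rec X. a.b.(a.(0 + X)\{b,c} + d.0)))\{b,c} + d.0))\{b,c} ⊢ stopped
Q's transition system — 5 states:
  n0 = rec X. a.b.a.(0 + X)\{b,c} ⊢ -a-> n1
  n1 = b.a.(0 + (rec X. a.b.a.(0 + X)\{b,c}))\{b,c} ⊢ -b-> n2
  n2 = a.(0 + (rec X. a.b.a.(0 + X)\{b,c}))\{b,c} ⊢ -a-> n3
  n3 = (0 + (rec X. a.b.a.(0 + X)\{b,c}))\{b,c} ⊢ -a-> n4
  n4 = (b.a.(0 + (rec X. a.b.a.(0 + X)\{b,c}))\{b,c})\{b,c} ⊢ stopped
Coarsest stable partition (strong bisimilarity classes):
  B0 = {m0}
  B1 = {m1}
  B2 = {m2}
  B3 = {m4, m5, n4}
  B4 = {m3, n3}
  B5 = {n0}
  B6 = {n1}
  B7 = {n2}
m0 ∈ B0, n0 ∈ B5 → different blocks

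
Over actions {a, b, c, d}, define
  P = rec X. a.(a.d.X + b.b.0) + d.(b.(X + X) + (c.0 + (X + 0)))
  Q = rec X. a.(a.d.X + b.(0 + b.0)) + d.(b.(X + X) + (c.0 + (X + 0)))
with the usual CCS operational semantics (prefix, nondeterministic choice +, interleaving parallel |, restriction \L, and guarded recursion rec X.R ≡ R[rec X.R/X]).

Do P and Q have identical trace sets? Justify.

P's transition system — 7 states:
  u0 = rec X. a.(a.d.X + b.b.0) + d.(b.(X + X) + (c.0 + (X + 0))) has moves —a→ u1, —d→ u2
  u1 = a.d.(rec X. a.(a.d.X + b.b.0) + d.(b.(X + X) + (c.0 + (X + 0)))) + b.b.0 has moves —a→ u3, —b→ u4
  u2 = b.((rec X. a.(a.d.X + b.b.0) + d.(b.(X + X) + (c.0 + (X + 0)))) + (rec X. a.(a.d.X + b.b.0) + d.(b.(X + X) + (c.0 + (X + 0))))) + (c.0 + ((rec X. a.(a.d.X + b.b.0) + d.(b.(X + X) + (c.0 + (X + 0)))) + 0)) has moves —a→ u1, —b→ u5, —c→ u6, —d→ u2
  u3 = d.(rec X. a.(a.d.X + b.b.0) + d.(b.(X + X) + (c.0 + (X + 0)))) has moves —d→ u0
  u4 = b.0 has moves —b→ u6
  u5 = (rec X. a.(a.d.X + b.b.0) + d.(b.(X + X) + (c.0 + (X + 0)))) + (rec X. a.(a.d.X + b.b.0) + d.(b.(X + X) + (c.0 + (X + 0)))) has moves —a→ u1, —d→ u2
  u6 = 0 has moves stopped
Q's transition system — 7 states:
  v0 = rec X. a.(a.d.X + b.(0 + b.0)) + d.(b.(X + X) + (c.0 + (X + 0))) has moves —a→ v1, —d→ v2
  v1 = a.d.(rec X. a.(a.d.X + b.(0 + b.0)) + d.(b.(X + X) + (c.0 + (X + 0)))) + b.(0 + b.0) has moves —a→ v3, —b→ v4
  v2 = b.((rec X. a.(a.d.X + b.(0 + b.0)) + d.(b.(X + X) + (c.0 + (X + 0)))) + (rec X. a.(a.d.X + b.(0 + b.0)) + d.(b.(X + X) + (c.0 + (X + 0))))) + (c.0 + ((rec X. a.(a.d.X + b.(0 + b.0)) + d.(b.(X + X) + (c.0 + (X + 0)))) + 0)) has moves —a→ v1, —b→ v5, —c→ v6, —d→ v2
  v3 = d.(rec X. a.(a.d.X + b.(0 + b.0)) + d.(b.(X + X) + (c.0 + (X + 0)))) has moves —d→ v0
  v4 = 0 + b.0 has moves —b→ v6
  v5 = (rec X. a.(a.d.X + b.(0 + b.0)) + d.(b.(X + X) + (c.0 + (X + 0)))) + (rec X. a.(a.d.X + b.(0 + b.0)) + d.(b.(X + X) + (c.0 + (X + 0)))) has moves —a→ v1, —d→ v2
  v6 = 0 has moves stopped
Partition-refinement fixed point:
  B0 = {u0, u5, v0, v5}
  B1 = {u2, v2}
  B2 = {u1, v1}
  B3 = {u3, v3}
  B4 = {u4, v4}
  B5 = {u6, v6}
u0 ∈ B0, v0 ∈ B0 → same block
Bisimilar ⇒ trace-equivalent.

traces(P) = traces(Q)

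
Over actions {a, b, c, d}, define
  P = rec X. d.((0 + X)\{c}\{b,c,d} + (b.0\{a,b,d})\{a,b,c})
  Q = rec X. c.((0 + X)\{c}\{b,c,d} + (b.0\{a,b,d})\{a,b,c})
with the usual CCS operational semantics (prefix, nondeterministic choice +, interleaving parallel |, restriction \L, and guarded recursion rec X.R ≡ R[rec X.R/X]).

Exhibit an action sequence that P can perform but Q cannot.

Reachable graph of P (2 states):
  u0 = rec X. d.((0 + X)\{c}\{b,c,d} + (b.0\{a,b,d})\{a,b,c}) has moves =d=> u1
  u1 = (0 + (rec X. d.((0 + X)\{c}\{b,c,d} + (b.0\{a,b,d})\{a,b,c})))\{c}\{b,c,d} + (b.0\{a,b,d})\{a,b,c} has moves stopped
Reachable graph of Q (2 states):
  v0 = rec X. c.((0 + X)\{c}\{b,c,d} + (b.0\{a,b,d})\{a,b,c}) has moves =c=> v1
  v1 = (0 + (rec X. c.((0 + X)\{c}\{b,c,d} + (b.0\{a,b,d})\{a,b,c})))\{c}\{b,c,d} + (b.0\{a,b,d})\{a,b,c} has moves stopped
Executing d from P (initial set {u0}):
  step 1 (d): {u1}
  P completes σ.
Executing d from Q (initial set {v0}):
  step 1 (d): ∅ (Q stuck)

d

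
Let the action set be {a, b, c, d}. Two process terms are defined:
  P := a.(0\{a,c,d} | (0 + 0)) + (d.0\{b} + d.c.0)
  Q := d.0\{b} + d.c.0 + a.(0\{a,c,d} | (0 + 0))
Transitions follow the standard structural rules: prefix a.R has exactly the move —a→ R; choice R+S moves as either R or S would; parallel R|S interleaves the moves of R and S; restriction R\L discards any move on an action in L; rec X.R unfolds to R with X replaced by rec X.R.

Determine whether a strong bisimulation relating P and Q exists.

P's transition system — 5 states:
  m0 = a.(0\{a,c,d} | (0 + 0)) + (d.0\{b} + d.c.0) ⊢ -a-> m1, -d-> m2, -d-> m3
  m1 = 0\{a,c,d} | (0 + 0) ⊢ ·
  m2 = 0\{b} ⊢ ·
  m3 = c.0 ⊢ -c-> m4
  m4 = 0 ⊢ ·
Q's transition system — 5 states:
  n0 = d.0\{b} + d.c.0 + a.(0\{a,c,d} | (0 + 0)) ⊢ -a-> n1, -d-> n2, -d-> n3
  n1 = 0\{a,c,d} | (0 + 0) ⊢ ·
  n2 = 0\{b} ⊢ ·
  n3 = c.0 ⊢ -c-> n4
  n4 = 0 ⊢ ·
Partition-refinement fixed point:
  B0 = {m0, n0}
  B1 = {m3, n3}
  B2 = {m1, m2, m4, n1, n2, n4}
m0 ∈ B0, n0 ∈ B0 → same block

YES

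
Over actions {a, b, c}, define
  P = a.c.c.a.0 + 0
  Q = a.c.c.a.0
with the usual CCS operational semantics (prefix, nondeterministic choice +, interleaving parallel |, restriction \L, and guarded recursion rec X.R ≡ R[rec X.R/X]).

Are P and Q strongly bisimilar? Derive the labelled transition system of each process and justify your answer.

YES

P's transition system — 5 states:
  s0 = a.c.c.a.0 + 0 → =a=> s1
  s1 = c.c.a.0 → =c=> s2
  s2 = c.a.0 → =c=> s3
  s3 = a.0 → =a=> s4
  s4 = 0 → ∅
Q's transition system — 5 states:
  t0 = a.c.c.a.0 → =a=> t1
  t1 = c.c.a.0 → =c=> t2
  t2 = c.a.0 → =c=> t3
  t3 = a.0 → =a=> t4
  t4 = 0 → ∅
Coarsest stable partition (strong bisimilarity classes):
  B0 = {s0, t0}
  B1 = {s1, t1}
  B2 = {s2, t2}
  B3 = {s3, t3}
  B4 = {s4, t4}
s0 ∈ B0, t0 ∈ B0 → same block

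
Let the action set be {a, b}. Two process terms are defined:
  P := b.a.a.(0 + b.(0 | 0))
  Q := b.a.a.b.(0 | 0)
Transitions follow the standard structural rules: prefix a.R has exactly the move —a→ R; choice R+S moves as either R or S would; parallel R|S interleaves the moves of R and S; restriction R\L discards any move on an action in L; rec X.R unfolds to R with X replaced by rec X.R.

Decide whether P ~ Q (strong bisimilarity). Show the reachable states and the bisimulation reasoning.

LTS(P): 5 reachable states
  s0 = b.a.a.(0 + b.(0 | 0)) :: ··b··> s1
  s1 = a.a.(0 + b.(0 | 0)) :: ··a··> s2
  s2 = a.(0 + b.(0 | 0)) :: ··a··> s3
  s3 = 0 + b.(0 | 0) :: ··b··> s4
  s4 = 0 | 0 :: ·
LTS(Q): 5 reachable states
  t0 = b.a.a.b.(0 | 0) :: ··b··> t1
  t1 = a.a.b.(0 | 0) :: ··a··> t2
  t2 = a.b.(0 | 0) :: ··a··> t3
  t3 = b.(0 | 0) :: ··b··> t4
  t4 = 0 | 0 :: ·
Coarsest stable partition (strong bisimilarity classes):
  B0 = {s0, t0}
  B1 = {s1, t1}
  B2 = {s2, t2}
  B3 = {s3, t3}
  B4 = {s4, t4}
s0 ∈ B0, t0 ∈ B0 → same block

P ~ Q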